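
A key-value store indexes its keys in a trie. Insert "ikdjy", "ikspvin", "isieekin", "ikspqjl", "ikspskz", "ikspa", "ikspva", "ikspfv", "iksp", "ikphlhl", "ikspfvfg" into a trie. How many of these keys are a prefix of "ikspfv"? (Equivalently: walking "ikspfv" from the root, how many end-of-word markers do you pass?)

Traverse "ikspfv" character by character; count nodes along the way that are marked as word ends.
Prefixes of the query that are stored words: "iksp", "ikspfv"
Count: 2

2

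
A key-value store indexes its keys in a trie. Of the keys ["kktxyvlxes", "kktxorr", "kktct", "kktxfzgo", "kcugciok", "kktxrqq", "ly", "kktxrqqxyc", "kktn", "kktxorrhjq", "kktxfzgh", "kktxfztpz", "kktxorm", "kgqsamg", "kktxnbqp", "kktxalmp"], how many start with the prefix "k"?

Traverse to the node for "k", then collect every word in that subtree.
Matches: "kcugciok", "kgqsamg", "kktct", "kktn", "kktxalmp", "kktxfzgh", "kktxfzgo", "kktxfztpz", "kktxnbqp", "kktxorm", "kktxorr", "kktxorrhjq", "kktxrqq", "kktxrqqxyc", "kktxyvlxes"
Count: 15

15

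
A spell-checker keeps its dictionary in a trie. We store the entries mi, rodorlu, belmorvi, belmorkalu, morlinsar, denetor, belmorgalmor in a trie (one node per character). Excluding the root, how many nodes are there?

42

Insert word by word; a character creates a node only if that edge doesn't already exist:
  "mi" → 2 new (m, i)
  "rodorlu" → 7 new (r, o, d, o, r, l, u)
  "belmorvi" → 8 new (b, e, l, m, o, r, v, i)
  "belmorkalu" → prefix "belmor" already present; 4 new (k, a, l, u)
  "morlinsar" → prefix "m" already present; 8 new (o, r, l, i, n, s, a, r)
  "denetor" → 7 new (d, e, n, e, t, o, r)
  "belmorgalmor" → prefix "belmor" already present; 6 new (g, a, l, m, o, r)
Total nodes = 2 + 7 + 8 + 4 + 8 + 7 + 6 = 42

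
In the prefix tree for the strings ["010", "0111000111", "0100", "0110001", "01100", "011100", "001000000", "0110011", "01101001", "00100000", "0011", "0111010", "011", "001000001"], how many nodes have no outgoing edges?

Leaves are exactly the stored words that no other stored word extends.
Those words: "001000000", "001000001", "0011", "0100", "0110001", "0110011", "01101001", "0111000111", "0111010"
Leaf count: 9

9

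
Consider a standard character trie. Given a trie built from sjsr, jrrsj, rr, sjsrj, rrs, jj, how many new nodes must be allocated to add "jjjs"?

The longest prefix of "jjjs" already in the trie is "jj" (length 2).
So 4 − 2 = 2 new nodes.

2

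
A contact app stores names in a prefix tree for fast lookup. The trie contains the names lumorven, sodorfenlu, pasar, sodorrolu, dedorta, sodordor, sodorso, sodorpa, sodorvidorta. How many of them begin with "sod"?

Walk to "sod"; the words in its subtree are exactly those with that prefix.
Words under "sod": sodordor, sodorfenlu, sodorpa, sodorrolu, sodorso, sodorvidorta
Count: 6

6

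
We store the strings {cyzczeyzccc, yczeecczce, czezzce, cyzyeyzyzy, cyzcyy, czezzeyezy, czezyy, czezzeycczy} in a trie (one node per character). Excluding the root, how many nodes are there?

47

Count nodes per top-level branch (shared prefixes stored once):
  'c'-branch (cyzcyy, cyzczeyzccc, cyzyeyzyzy, czezyy, czezzce, czezzeycczy, czezzeyezy): 37 nodes
  'y'-branch (yczeecczce): 10 nodes
Sum: 47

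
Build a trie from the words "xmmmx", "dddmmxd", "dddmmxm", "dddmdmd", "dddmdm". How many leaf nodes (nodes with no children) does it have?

4

A leaf is a node with no children — equivalently, the end of a word that is not a proper prefix of any other stored word.
Those words: "dddmdmd", "dddmmxd", "dddmmxm", "xmmmx"
Leaf count: 4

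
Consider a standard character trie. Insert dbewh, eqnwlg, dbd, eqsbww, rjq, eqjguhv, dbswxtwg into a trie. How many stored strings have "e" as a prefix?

Filter for entries beginning with "e":
Matches: "eqjguhv", "eqnwlg", "eqsbww"
Count: 3

3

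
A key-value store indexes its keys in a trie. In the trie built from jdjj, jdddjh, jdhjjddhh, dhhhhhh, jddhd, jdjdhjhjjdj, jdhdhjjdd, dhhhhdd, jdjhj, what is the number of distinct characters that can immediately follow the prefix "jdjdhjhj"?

1

The children of the "jdjdhjhj" node are the distinct next characters among strings starting with "jdjdhjhj".
Characters that immediately follow "jdjdhjhj" among the stored strings: {j}.
That node has 1 child edge.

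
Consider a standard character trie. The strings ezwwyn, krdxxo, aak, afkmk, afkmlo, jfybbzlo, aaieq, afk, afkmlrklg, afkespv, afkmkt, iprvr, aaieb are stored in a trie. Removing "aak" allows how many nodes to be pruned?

Walk "aak" from the leaf back toward the root, removing each node that no remaining word uses.
The suffix "k" (1 node) is used only by "aak"; the node for "aa" still has the child "i", so pruning stops there.
Nodes removed: 1

1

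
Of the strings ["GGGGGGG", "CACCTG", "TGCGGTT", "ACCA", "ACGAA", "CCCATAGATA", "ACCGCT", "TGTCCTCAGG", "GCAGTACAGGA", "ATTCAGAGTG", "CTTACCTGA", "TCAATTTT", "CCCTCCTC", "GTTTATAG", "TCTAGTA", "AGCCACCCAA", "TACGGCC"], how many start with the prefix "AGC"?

Walk to "AGC"; the words in its subtree are exactly those with that prefix.
Words under "AGC": AGCCACCCAA
Count: 1

1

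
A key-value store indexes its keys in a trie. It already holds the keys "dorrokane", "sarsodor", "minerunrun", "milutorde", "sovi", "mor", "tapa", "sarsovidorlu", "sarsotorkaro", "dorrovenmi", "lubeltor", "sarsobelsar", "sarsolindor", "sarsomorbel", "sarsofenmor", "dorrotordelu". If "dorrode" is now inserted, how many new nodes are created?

"dorro" is already a path in the trie; the remaining "de" must be added.
New nodes needed: |"dorrode"| − 5 = 7 − 5 = 2.

2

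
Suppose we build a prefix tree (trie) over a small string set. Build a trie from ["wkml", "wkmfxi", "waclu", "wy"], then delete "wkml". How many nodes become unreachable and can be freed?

Walk "wkml" from the leaf back toward the root, removing each node that no remaining word uses.
The suffix "l" (1 node) is used only by "wkml"; the node for "wkm" still has the child "f", so pruning stops there.
Nodes removed: 1

1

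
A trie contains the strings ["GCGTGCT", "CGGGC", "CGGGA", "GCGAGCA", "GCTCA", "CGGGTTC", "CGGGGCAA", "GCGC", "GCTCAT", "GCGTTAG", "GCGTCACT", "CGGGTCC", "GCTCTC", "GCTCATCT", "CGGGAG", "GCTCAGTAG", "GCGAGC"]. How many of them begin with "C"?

Walk to "C"; the words in its subtree are exactly those with that prefix.
Words under "C": CGGGA, CGGGAG, CGGGC, CGGGGCAA, CGGGTCC, CGGGTTC
Count: 6

6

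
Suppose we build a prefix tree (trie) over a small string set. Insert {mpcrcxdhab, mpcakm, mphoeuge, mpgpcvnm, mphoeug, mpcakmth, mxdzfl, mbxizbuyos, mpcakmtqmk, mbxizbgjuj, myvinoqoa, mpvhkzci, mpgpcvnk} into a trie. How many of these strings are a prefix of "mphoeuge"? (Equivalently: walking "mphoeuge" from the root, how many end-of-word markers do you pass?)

Traverse "mphoeuge" character by character; count nodes along the way that are marked as word ends.
Prefixes of the query that are stored words: "mphoeug", "mphoeuge"
Count: 2

2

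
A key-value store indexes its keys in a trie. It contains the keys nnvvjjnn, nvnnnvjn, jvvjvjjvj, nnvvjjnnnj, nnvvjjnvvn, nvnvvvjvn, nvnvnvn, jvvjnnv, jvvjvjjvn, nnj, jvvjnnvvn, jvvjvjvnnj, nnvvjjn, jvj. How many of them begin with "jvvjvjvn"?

1

Walk to "jvvjvjvn"; the words in its subtree are exactly those with that prefix.
Matches: "jvvjvjvnnj"
Count: 1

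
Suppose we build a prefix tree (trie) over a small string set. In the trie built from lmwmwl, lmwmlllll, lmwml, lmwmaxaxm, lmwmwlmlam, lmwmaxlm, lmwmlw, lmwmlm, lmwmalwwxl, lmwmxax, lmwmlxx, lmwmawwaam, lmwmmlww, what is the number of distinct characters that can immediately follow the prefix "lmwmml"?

1

The children of the "lmwmml" node are the distinct next characters among strings starting with "lmwmml".
Distinct next characters after "lmwmml": w.
That node has 1 child edge.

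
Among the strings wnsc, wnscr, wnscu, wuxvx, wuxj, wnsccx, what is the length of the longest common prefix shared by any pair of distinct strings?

Look for the deepest trie node that still has at least two words in its subtree.
"wnsc" and "wnsccx" agree on "wnsc" (4 characters) before diverging; nothing deeper is shared.
Longest shared-prefix length: 4

4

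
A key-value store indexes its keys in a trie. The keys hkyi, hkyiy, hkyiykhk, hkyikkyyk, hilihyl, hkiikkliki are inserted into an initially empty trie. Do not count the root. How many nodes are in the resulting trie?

27

Trie structure (* marks end of a word):
(root)
└─ h
   ├─ i
   │  └─ l
   │     └─ i
   │        └─ h
   │           └─ y
   │              └─ l *
   └─ k
      ├─ i
      │  └─ i
      │     └─ k
      │        └─ k
      │           └─ l
      │              └─ i
      │                 └─ k
      │                    └─ i *
      └─ y
         └─ i *
            ├─ k
            │  └─ k
            │     └─ y
            │        └─ y
            │           └─ k *
            └─ y *
               └─ k
                  └─ h
                     └─ k *
Counting every labelled node above: 27.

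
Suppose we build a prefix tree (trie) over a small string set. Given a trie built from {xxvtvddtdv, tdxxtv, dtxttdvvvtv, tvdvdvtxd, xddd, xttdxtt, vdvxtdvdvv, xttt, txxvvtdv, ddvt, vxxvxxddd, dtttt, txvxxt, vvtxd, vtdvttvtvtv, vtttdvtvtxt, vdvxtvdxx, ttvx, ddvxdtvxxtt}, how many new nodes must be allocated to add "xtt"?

0

"xtt" is already a full path in the trie; only an end-marker is added.
No new nodes are needed: 0.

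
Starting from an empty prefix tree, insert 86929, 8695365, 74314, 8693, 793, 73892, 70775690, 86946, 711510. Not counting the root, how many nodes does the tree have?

For each word, the new-node count is its length minus the longest prefix already in the trie:
  "86929" → 5 new (8, 6, 9, 2, 9)
  "8695365" → prefix "869" already present; 4 new (5, 3, 6, 5)
  "74314" → 5 new (7, 4, 3, 1, 4)
  "8693" → prefix "869" already present; 1 new (3)
  "793" → prefix "7" already present; 2 new (9, 3)
  "73892" → prefix "7" already present; 4 new (3, 8, 9, 2)
  "70775690" → prefix "7" already present; 7 new (0, 7, 7, 5, 6, 9, 0)
  "86946" → prefix "869" already present; 2 new (4, 6)
  "711510" → prefix "7" already present; 5 new (1, 1, 5, 1, 0)
Total nodes = 5 + 4 + 5 + 1 + 2 + 4 + 7 + 2 + 5 = 35

35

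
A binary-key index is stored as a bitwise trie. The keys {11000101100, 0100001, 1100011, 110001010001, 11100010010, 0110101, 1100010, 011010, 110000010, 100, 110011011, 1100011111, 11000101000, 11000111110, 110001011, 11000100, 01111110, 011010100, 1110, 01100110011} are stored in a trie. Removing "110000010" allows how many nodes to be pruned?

Walk "110000010" from the leaf back toward the root, removing each node that no remaining word uses.
The suffix "0010" (4 nodes) is used only by "110000010"; the node for "11000" still has the child "1", so pruning stops there.
Nodes removed: 4

4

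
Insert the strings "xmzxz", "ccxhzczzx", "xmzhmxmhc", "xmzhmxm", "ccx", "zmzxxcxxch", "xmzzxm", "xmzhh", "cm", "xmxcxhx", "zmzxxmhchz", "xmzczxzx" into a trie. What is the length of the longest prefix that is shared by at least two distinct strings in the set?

7

Equivalently: take the maximum, over all pairs, of their longest common prefix length.
"xmzhmxm" and "xmzhmxmhc" agree on "xmzhmxm" (7 characters) before diverging; nothing deeper is shared.
Longest shared-prefix length: 7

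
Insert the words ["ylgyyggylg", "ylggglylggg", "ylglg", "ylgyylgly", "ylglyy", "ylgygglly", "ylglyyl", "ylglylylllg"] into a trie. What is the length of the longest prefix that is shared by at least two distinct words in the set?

Equivalently: take the maximum, over all pairs, of their longest common prefix length.
"ylglyy" and "ylglyyl" agree on "ylglyy" (6 characters) before diverging; nothing deeper is shared.
Longest shared-prefix length: 6

6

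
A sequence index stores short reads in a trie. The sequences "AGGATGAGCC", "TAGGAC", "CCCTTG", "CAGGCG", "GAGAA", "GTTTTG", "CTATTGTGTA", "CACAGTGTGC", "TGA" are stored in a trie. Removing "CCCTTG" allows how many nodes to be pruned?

A node on "CCCTTG"'s path can go only if nothing else ends at it or branches off below it.
The suffix "CCTTG" (5 nodes) is used only by "CCCTTG"; the node for "C" still has the child "A", so pruning stops there.
Nodes removed: 5

5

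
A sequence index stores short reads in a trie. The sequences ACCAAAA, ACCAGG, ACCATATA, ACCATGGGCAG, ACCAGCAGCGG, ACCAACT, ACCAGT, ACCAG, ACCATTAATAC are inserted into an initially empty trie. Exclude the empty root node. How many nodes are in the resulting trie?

Insert word by word; a character creates a node only if that edge doesn't already exist:
  "ACCAAAA" → 7 new (A, C, C, A, A, A, A)
  "ACCAGG" → prefix "ACCA" already present; 2 new (G, G)
  "ACCATATA" → prefix "ACCA" already present; 4 new (T, A, T, A)
  "ACCATGGGCAG" → prefix "ACCAT" already present; 6 new (G, G, G, C, A, G)
  "ACCAGCAGCGG" → prefix "ACCAG" already present; 6 new (C, A, G, C, G, G)
  "ACCAACT" → prefix "ACCAA" already present; 2 new (C, T)
  "ACCAGT" → prefix "ACCAG" already present; 1 new (T)
  "ACCAG" → prefix "ACCAG" already present; 0 new (none)
  "ACCATTAATAC" → prefix "ACCAT" already present; 6 new (T, A, A, T, A, C)
Total nodes = 7 + 2 + 4 + 6 + 6 + 2 + 1 + 0 + 6 = 34

34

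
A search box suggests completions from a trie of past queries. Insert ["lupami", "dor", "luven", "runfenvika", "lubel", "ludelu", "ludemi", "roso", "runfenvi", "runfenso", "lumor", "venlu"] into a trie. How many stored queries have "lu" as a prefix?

6

Walk to "lu"; the words in its subtree are exactly those with that prefix.
Words under "lu": lubel, ludelu, ludemi, lumor, lupami, luven
Count: 6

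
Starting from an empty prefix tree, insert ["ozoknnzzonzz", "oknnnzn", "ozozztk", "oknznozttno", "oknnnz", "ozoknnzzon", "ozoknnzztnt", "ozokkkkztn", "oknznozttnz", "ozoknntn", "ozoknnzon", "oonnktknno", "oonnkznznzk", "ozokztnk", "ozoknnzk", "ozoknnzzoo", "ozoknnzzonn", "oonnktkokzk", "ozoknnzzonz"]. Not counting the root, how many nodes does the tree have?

70

For each word, the new-node count is its length minus the longest prefix already in the trie:
  "ozoknnzzonzz" → 12 new (o, z, o, k, n, n, z, z, o, n, z, z)
  "oknnnzn" → prefix "o" already present; 6 new (k, n, n, n, z, n)
  "ozozztk" → prefix "ozo" already present; 4 new (z, z, t, k)
  "oknznozttno" → prefix "okn" already present; 8 new (z, n, o, z, t, t, n, o)
  "oknnnz" → prefix "oknnnz" already present; 0 new (none)
  "ozoknnzzon" → prefix "ozoknnzzon" already present; 0 new (none)
  "ozoknnzztnt" → prefix "ozoknnzz" already present; 3 new (t, n, t)
  "ozokkkkztn" → prefix "ozok" already present; 6 new (k, k, k, z, t, n)
  "oknznozttnz" → prefix "oknznozttn" already present; 1 new (z)
  "ozoknntn" → prefix "ozoknn" already present; 2 new (t, n)
  "ozoknnzon" → prefix "ozoknnz" already present; 2 new (o, n)
  "oonnktknno" → prefix "o" already present; 9 new (o, n, n, k, t, k, n, n, o)
  "oonnkznznzk" → prefix "oonnk" already present; 6 new (z, n, z, n, z, k)
  "ozokztnk" → prefix "ozok" already present; 4 new (z, t, n, k)
  "ozoknnzk" → prefix "ozoknnz" already present; 1 new (k)
  "ozoknnzzoo" → prefix "ozoknnzzo" already present; 1 new (o)
  "ozoknnzzonn" → prefix "ozoknnzzon" already present; 1 new (n)
  "oonnktkokzk" → prefix "oonnktk" already present; 4 new (o, k, z, k)
  "ozoknnzzonz" → prefix "ozoknnzzonz" already present; 0 new (none)
Total nodes = 12 + 6 + 4 + 8 + 0 + 0 + 3 + 6 + 1 + 2 + 2 + 9 + 6 + 4 + 1 + 1 + 1 + 4 + 0 = 70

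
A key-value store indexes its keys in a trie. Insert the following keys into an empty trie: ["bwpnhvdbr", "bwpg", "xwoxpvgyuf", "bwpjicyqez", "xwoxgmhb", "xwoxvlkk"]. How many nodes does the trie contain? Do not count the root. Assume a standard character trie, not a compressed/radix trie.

35

Trie structure (* marks end of a word):
(root)
├─ b
│  └─ w
│     └─ p
│        ├─ g *
│        ├─ j
│        │  └─ i
│        │     └─ c
│        │        └─ y
│        │           └─ q
│        │              └─ e
│        │                 └─ z *
│        └─ n
│           └─ h
│              └─ v
│                 └─ d
│                    └─ b
│                       └─ r *
└─ x
   └─ w
      └─ o
         └─ x
            ├─ g
            │  └─ m
            │     └─ h
            │        └─ b *
            ├─ p
            │  └─ v
            │     └─ g
            │        └─ y
            │           └─ u
            │              └─ f *
            └─ v
               └─ l
                  └─ k
                     └─ k *
Counting every labelled node above: 35.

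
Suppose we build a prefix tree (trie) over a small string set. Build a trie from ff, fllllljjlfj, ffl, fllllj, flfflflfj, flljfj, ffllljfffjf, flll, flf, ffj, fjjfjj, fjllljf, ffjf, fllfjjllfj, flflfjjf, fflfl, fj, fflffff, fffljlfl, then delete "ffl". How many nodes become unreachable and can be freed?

0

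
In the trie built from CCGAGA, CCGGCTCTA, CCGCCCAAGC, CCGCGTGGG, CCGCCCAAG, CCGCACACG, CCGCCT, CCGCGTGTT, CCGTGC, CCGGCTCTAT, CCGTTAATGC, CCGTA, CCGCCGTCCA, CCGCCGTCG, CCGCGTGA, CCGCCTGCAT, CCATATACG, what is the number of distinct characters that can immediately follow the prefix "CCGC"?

Walk "CCGC" from the root, arriving at one node.
Distinct next characters after "CCGC": A, C, G.
That node has 3 child edges.

3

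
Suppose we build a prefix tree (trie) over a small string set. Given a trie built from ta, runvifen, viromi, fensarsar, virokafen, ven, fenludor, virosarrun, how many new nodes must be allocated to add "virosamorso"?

Walking "virosamorso" from the root, the first 6 characters ("virosa") follow existing edges; "m" is the first miss.
Each of the 5 remaining characters creates one node.

5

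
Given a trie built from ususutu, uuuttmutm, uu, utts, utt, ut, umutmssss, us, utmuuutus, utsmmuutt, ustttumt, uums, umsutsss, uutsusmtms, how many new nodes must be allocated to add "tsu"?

No existing word starts with "t", so every character of "tsu" needs a new node.
3 − 0 = 3 new nodes.

3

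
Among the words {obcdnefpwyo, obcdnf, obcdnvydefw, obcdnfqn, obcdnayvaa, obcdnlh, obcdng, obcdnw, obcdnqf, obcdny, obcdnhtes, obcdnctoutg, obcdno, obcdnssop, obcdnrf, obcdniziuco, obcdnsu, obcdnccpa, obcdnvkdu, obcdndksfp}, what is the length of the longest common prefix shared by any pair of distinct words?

6

Equivalently: take the maximum, over all pairs, of their longest common prefix length.
e.g. "obcdnccpa" and "obcdnctoutg" share the prefix "obcdnc" of length 6; no pair shares a longer one.
Longest shared-prefix length: 6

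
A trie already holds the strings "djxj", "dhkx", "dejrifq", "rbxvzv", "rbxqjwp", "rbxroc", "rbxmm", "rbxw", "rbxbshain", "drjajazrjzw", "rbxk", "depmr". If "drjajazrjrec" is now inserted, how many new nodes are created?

3

Walking "drjajazrjrec" from the root, the first 9 characters ("drjajazrj") follow existing edges; "r" is the first miss.
New nodes needed: |"drjajazrjrec"| − 9 = 12 − 9 = 3.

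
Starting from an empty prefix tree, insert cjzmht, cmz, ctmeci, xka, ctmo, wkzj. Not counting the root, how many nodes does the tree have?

21

Insert word by word; a character creates a node only if that edge doesn't already exist:
  "cjzmht" → 6 new (c, j, z, m, h, t)
  "cmz" → prefix "c" already present; 2 new (m, z)
  "ctmeci" → prefix "c" already present; 5 new (t, m, e, c, i)
  "xka" → 3 new (x, k, a)
  "ctmo" → prefix "ctm" already present; 1 new (o)
  "wkzj" → 4 new (w, k, z, j)
Total nodes = 6 + 2 + 5 + 3 + 1 + 4 = 21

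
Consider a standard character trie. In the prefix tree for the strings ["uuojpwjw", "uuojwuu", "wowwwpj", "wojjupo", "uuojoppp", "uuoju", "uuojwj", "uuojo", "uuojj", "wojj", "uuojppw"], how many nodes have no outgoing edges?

Leaves are exactly the stored words that no other stored word extends.
Those words: "uuojj", "uuojoppp", "uuojppw", "uuojpwjw", "uuoju", "uuojwj", "uuojwuu", "wojjupo", "wowwwpj"
Leaf count: 9

9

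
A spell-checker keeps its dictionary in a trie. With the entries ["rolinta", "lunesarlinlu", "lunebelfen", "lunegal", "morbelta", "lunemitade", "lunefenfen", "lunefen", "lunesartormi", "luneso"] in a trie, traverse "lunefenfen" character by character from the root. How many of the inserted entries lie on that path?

2

Walk "lunefenfen" from the root; an end-of-word marker is hit whenever a stored word is a prefix of "lunefenfen".
Prefixes of the query that are stored words: "lunefen", "lunefenfen"
Count: 2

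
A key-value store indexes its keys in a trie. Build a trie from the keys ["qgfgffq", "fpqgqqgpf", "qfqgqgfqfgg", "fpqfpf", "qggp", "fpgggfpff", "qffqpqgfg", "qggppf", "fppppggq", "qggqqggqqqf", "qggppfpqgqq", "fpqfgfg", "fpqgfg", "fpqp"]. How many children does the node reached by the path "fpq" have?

The children of the "fpq" node are the distinct next characters among strings starting with "fpq".
Characters that immediately follow "fpq" among the stored strings: {f, g, p}.
That node has 3 child edges.

3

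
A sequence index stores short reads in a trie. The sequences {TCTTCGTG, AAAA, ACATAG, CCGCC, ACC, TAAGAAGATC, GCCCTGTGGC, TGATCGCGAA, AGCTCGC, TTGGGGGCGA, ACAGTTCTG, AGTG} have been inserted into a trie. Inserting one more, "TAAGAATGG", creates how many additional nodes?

3

The longest prefix of "TAAGAATGG" already in the trie is "TAAGAA" (length 6).
Each of the 3 remaining characters creates one node.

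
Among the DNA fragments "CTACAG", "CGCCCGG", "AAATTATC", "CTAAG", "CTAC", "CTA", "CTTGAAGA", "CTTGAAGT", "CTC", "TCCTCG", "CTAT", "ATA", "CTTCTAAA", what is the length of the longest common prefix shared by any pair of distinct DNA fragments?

Equivalently: take the maximum, over all pairs, of their longest common prefix length.
e.g. "CTTGAAGA" and "CTTGAAGT" share the prefix "CTTGAAG" of length 7; no pair shares a longer one.
Longest shared-prefix length: 7

7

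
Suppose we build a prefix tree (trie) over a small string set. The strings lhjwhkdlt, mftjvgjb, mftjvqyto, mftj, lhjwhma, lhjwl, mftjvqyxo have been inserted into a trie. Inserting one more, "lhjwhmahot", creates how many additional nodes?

3

Walking "lhjwhmahot" from the root, the first 7 characters ("lhjwhma") follow existing edges; "h" is the first miss.
So 10 − 7 = 3 new nodes.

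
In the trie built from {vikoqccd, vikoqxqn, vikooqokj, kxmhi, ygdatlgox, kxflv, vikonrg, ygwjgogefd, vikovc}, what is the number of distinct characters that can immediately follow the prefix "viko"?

The children of the "viko" node are the distinct next characters among strings starting with "viko".
Distinct next characters after "viko": n, o, q, v.
That node has 4 child edges.

4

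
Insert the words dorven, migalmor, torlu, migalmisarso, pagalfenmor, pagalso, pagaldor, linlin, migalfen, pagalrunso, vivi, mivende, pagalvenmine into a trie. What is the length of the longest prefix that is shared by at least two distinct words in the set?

Look for the deepest trie node that still has at least two words in its subtree.
"migalmisarso" and "migalmor" agree on "migalm" (6 characters) before diverging; nothing deeper is shared.
Longest shared-prefix length: 6

6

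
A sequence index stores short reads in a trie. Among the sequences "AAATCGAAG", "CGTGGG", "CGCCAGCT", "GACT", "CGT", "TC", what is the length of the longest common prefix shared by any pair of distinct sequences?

3

Equivalently: take the maximum, over all pairs, of their longest common prefix length.
"CGT" and "CGTGGG" agree on "CGT" (3 characters) before diverging; nothing deeper is shared.
Longest shared-prefix length: 3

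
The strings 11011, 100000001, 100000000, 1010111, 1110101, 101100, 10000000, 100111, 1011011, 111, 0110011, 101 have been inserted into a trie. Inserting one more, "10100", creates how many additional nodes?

1

The longest prefix of "10100" already in the trie is "1010" (length 4).
So 5 − 4 = 1 new nodes.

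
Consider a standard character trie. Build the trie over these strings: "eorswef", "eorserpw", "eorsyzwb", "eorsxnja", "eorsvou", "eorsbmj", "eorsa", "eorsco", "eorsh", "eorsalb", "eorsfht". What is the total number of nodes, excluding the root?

34

Trie structure (* marks end of a word):
(root)
└─ e
   └─ o
      └─ r
         └─ s
            ├─ a *
            │  └─ l
            │     └─ b *
            ├─ b
            │  └─ m
            │     └─ j *
            ├─ c
            │  └─ o *
            ├─ e
            │  └─ r
            │     └─ p
            │        └─ w *
            ├─ f
            │  └─ h
            │     └─ t *
            ├─ h *
            ├─ v
            │  └─ o
            │     └─ u *
            ├─ w
            │  └─ e
            │     └─ f *
            ├─ x
            │  └─ n
            │     └─ j
            │        └─ a *
            └─ y
               └─ z
                  └─ w
                     └─ b *
Counting every labelled node above: 34.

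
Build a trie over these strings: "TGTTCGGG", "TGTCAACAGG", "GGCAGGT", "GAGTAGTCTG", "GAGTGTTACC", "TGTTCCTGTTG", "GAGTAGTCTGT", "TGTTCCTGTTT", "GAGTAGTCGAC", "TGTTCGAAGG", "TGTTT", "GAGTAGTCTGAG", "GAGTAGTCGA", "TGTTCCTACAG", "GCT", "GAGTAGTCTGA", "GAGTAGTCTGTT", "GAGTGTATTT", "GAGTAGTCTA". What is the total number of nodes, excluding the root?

67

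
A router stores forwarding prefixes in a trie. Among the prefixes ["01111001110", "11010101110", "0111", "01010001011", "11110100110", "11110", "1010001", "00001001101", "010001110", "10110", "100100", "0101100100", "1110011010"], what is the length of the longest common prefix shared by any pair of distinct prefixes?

5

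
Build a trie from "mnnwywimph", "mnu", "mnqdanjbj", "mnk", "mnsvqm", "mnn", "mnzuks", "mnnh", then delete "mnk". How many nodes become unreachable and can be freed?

1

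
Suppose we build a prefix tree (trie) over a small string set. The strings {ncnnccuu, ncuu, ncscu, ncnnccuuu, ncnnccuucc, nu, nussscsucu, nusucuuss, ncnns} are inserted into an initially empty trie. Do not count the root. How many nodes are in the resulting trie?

Count nodes per top-level branch (shared prefixes stored once):
  'n'-branch (ncnnccuu, ncnnccuucc, ncnnccuuu, ncnns, ncscu, ncuu, nu, nussscsucu, nusucuuss): 32 nodes
Sum: 32

32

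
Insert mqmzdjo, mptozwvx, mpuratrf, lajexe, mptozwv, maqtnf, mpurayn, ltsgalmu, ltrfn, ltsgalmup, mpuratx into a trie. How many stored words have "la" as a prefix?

1

Traverse to the node for "la", then collect every word in that subtree.
Matches: "lajexe"
Count: 1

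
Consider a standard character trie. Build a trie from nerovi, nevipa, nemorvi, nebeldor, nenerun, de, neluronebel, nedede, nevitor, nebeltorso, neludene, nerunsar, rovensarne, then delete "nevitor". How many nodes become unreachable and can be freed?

3

A node on "nevitor"'s path can go only if nothing else ends at it or branches off below it.
The suffix "tor" (3 nodes) is used only by "nevitor"; the node for "nevi" still has the child "p", so pruning stops there.
Nodes removed: 3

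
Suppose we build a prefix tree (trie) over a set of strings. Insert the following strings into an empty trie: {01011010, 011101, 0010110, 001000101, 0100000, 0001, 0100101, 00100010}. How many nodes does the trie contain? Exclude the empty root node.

Trie structure (* marks end of a word):
(root)
└─ 0
   ├─ 0
   │  ├─ 0
   │  │  └─ 1 *
   │  └─ 1
   │     └─ 0
   │        ├─ 0
   │        │  └─ 0
   │        │     └─ 1
   │        │        └─ 0 *
   │        │           └─ 1 *
   │        └─ 1
   │           └─ 1
   │              └─ 0 *
   └─ 1
      ├─ 0
      │  ├─ 0
      │  │  ├─ 0
      │  │  │  └─ 0
      │  │  │     └─ 0 *
      │  │  └─ 1
      │  │     └─ 0
      │  │        └─ 1 *
      │  └─ 1
      │     └─ 1
      │        └─ 0
      │           └─ 1
      │              └─ 0 *
      └─ 1
         └─ 1
            └─ 0
               └─ 1 *
Counting every labelled node above: 32.

32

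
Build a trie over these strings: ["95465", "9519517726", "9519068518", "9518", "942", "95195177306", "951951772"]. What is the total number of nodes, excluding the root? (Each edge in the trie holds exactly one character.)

25

Trie structure (* marks end of a word):
(root)
└─ 9
   ├─ 4
   │  └─ 2 *
   └─ 5
      ├─ 1
      │  ├─ 8 *
      │  └─ 9
      │     ├─ 0
      │     │  └─ 6
      │     │     └─ 8
      │     │        └─ 5
      │     │           └─ 1
      │     │              └─ 8 *
      │     └─ 5
      │        └─ 1
      │           └─ 7
      │              └─ 7
      │                 ├─ 2 *
      │                 │  └─ 6 *
      │                 └─ 3
      │                    └─ 0
      │                       └─ 6 *
      └─ 4
         └─ 6
            └─ 5 *
Counting every labelled node above: 25.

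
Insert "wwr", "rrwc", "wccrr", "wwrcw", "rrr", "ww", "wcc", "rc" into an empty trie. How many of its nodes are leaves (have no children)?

A leaf is a node with no children — equivalently, the end of a word that is not a proper prefix of any other stored word.
Those words: "rc", "rrr", "rrwc", "wccrr", "wwrcw"
Leaf count: 5

5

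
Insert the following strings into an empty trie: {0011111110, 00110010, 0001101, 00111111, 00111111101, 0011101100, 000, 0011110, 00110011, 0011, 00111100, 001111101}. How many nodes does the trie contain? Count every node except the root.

Insert word by word; a character creates a node only if that edge doesn't already exist:
  "0011111110" → 10 new (0, 0, 1, 1, 1, 1, 1, 1, 1, 0)
  "00110010" → prefix "0011" already present; 4 new (0, 0, 1, 0)
  "0001101" → prefix "00" already present; 5 new (0, 1, 1, 0, 1)
  "00111111" → prefix "00111111" already present; 0 new (none)
  "00111111101" → prefix "0011111110" already present; 1 new (1)
  "0011101100" → prefix "00111" already present; 5 new (0, 1, 1, 0, 0)
  "000" → prefix "000" already present; 0 new (none)
  "0011110" → prefix "001111" already present; 1 new (0)
  "00110011" → prefix "0011001" already present; 1 new (1)
  "0011" → prefix "0011" already present; 0 new (none)
  "00111100" → prefix "0011110" already present; 1 new (0)
  "001111101" → prefix "0011111" already present; 2 new (0, 1)
Total nodes = 10 + 4 + 5 + 0 + 1 + 5 + 0 + 1 + 1 + 0 + 1 + 2 = 30

30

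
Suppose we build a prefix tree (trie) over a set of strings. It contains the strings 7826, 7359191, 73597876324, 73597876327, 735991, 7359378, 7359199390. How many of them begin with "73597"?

Walk to "73597"; the words in its subtree are exactly those with that prefix.
Matches: "73597876324", "73597876327"
Count: 2

2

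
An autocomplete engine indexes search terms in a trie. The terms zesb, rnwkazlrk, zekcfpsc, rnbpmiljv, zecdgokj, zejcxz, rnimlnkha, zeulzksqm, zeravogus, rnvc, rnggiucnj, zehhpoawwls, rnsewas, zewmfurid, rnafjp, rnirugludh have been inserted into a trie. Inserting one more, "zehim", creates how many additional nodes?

The longest prefix of "zehim" already in the trie is "zeh" (length 3).
New nodes needed: |"zehim"| − 3 = 5 − 3 = 2.

2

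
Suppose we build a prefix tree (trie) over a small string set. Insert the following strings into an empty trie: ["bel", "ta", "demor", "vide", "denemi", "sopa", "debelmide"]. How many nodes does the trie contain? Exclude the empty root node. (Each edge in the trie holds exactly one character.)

29

Count nodes per top-level branch (shared prefixes stored once):
  'b'-branch (bel): 3 nodes
  'd'-branch (debelmide, demor, denemi): 16 nodes
  's'-branch (sopa): 4 nodes
  't'-branch (ta): 2 nodes
  'v'-branch (vide): 4 nodes
Sum: 29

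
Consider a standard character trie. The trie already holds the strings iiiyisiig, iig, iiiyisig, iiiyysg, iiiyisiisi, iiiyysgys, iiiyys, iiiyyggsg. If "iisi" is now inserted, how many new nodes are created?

The longest prefix of "iisi" already in the trie is "ii" (length 2).
So 4 − 2 = 2 new nodes.

2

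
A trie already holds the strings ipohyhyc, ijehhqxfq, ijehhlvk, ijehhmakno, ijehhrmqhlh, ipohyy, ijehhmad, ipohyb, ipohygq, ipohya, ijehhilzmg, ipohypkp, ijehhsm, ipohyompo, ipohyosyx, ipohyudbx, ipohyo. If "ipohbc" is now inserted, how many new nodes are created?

2

Walking "ipohbc" from the root, the first 4 characters ("ipoh") follow existing edges; "b" is the first miss.
So 6 − 4 = 2 new nodes.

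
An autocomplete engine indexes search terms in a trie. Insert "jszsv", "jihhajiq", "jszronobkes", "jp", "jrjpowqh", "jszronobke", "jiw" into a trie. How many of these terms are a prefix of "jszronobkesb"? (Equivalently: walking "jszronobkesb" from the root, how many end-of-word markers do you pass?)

Walk "jszronobkesb" from the root; an end-of-word marker is hit whenever a stored word is a prefix of "jszronobkesb".
Prefixes of the query that are stored words: "jszronobke", "jszronobkes"
Count: 2

2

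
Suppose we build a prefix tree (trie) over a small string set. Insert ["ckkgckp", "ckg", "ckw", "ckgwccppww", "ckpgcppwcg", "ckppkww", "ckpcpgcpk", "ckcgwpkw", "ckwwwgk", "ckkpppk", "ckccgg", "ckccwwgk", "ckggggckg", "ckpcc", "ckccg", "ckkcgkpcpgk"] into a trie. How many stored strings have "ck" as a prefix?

Walk to "ck"; the words in its subtree are exactly those with that prefix.
Matches: "ckccg", "ckccgg", "ckccwwgk", "ckcgwpkw", "ckg", "ckggggckg", "ckgwccppww", "ckkcgkpcpgk", "ckkgckp", "ckkpppk", "ckpcc", "ckpcpgcpk", "ckpgcppwcg", "ckppkww", "ckw", "ckwwwgk"
Count: 16

16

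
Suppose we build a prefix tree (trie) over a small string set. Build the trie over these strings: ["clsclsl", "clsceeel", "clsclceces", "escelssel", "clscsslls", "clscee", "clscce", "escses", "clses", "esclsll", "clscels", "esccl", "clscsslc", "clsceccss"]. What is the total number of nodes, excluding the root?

For each word, the new-node count is its length minus the longest prefix already in the trie:
  "clsclsl" → 7 new (c, l, s, c, l, s, l)
  "clsceeel" → prefix "clsc" already present; 4 new (e, e, e, l)
  "clsclceces" → prefix "clscl" already present; 5 new (c, e, c, e, s)
  "escelssel" → 9 new (e, s, c, e, l, s, s, e, l)
  "clscsslls" → prefix "clsc" already present; 5 new (s, s, l, l, s)
  "clscee" → prefix "clscee" already present; 0 new (none)
  "clscce" → prefix "clsc" already present; 2 new (c, e)
  "escses" → prefix "esc" already present; 3 new (s, e, s)
  "clses" → prefix "cls" already present; 2 new (e, s)
  "esclsll" → prefix "esc" already present; 4 new (l, s, l, l)
  "clscels" → prefix "clsce" already present; 2 new (l, s)
  "esccl" → prefix "esc" already present; 2 new (c, l)
  "clscsslc" → prefix "clscssl" already present; 1 new (c)
  "clsceccss" → prefix "clsce" already present; 4 new (c, c, s, s)
Total nodes = 7 + 4 + 5 + 9 + 5 + 0 + 2 + 3 + 2 + 4 + 2 + 2 + 1 + 4 = 50

50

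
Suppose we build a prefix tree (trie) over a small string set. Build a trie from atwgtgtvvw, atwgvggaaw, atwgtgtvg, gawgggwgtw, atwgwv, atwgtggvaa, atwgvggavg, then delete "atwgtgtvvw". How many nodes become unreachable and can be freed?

After clearing the end-marker at "atwgtgtvvw", prune upward until reaching a node still needed by another word.
The suffix "vw" (2 nodes) is used only by "atwgtgtvvw"; the node for "atwgtgtv" still has the child "g", so pruning stops there.
Nodes removed: 2

2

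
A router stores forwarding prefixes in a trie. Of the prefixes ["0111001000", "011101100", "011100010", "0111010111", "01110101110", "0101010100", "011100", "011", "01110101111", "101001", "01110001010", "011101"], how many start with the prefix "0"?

Filter for entries beginning with "0":
Matches: "0101010100", "011", "011100", "011100010", "01110001010", "0111001000", "011101", "0111010111", "01110101110", "01110101111", "011101100"
Count: 11

11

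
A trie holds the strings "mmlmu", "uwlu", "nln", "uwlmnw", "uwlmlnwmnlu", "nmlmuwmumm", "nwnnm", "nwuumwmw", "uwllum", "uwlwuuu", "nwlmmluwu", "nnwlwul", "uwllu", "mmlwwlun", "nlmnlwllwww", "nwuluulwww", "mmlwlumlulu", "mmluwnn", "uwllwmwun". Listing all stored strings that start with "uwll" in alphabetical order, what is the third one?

uwllwmwun

Words with prefix "uwll", in lexicographic order: "uwllu", "uwllum", "uwllwmwun"
Position 3: uwllwmwun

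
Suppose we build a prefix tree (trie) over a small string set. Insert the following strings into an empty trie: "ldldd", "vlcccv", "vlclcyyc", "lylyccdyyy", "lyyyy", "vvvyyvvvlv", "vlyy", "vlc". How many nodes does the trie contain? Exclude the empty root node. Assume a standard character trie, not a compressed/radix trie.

Insert word by word; a character creates a node only if that edge doesn't already exist:
  "ldldd" → 5 new (l, d, l, d, d)
  "vlcccv" → 6 new (v, l, c, c, c, v)
  "vlclcyyc" → prefix "vlc" already present; 5 new (l, c, y, y, c)
  "lylyccdyyy" → prefix "l" already present; 9 new (y, l, y, c, c, d, y, y, y)
  "lyyyy" → prefix "ly" already present; 3 new (y, y, y)
  "vvvyyvvvlv" → prefix "v" already present; 9 new (v, v, y, y, v, v, v, l, v)
  "vlyy" → prefix "vl" already present; 2 new (y, y)
  "vlc" → prefix "vlc" already present; 0 new (none)
Total nodes = 5 + 6 + 5 + 9 + 3 + 9 + 2 + 0 = 39

39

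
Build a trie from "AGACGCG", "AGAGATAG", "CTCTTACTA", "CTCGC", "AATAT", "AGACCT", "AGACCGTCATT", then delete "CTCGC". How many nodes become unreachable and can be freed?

2

A node on "CTCGC"'s path can go only if nothing else ends at it or branches off below it.
The suffix "GC" (2 nodes) is used only by "CTCGC"; the node for "CTC" still has the child "T", so pruning stops there.
Nodes removed: 2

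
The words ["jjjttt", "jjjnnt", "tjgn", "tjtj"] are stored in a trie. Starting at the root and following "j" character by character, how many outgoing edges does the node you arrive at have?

Walk "j" from the root, arriving at one node.
Distinct next characters after "j": j.
That node has 1 child edge.

1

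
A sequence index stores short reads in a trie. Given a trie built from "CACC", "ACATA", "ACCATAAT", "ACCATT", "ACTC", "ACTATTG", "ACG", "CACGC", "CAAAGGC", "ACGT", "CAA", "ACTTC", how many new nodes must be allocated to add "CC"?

Walking "CC" from the root, the first 1 characters ("C") follow existing edges; "C" is the first miss.
So 2 − 1 = 1 new nodes.

1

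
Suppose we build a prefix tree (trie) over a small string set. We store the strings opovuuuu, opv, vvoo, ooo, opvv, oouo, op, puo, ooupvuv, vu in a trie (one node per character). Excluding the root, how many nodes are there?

26

Count nodes per top-level branch (shared prefixes stored once):
  'o'-branch (ooo, oouo, ooupvuv, op, opovuuuu, opv, opvv): 18 nodes
  'p'-branch (puo): 3 nodes
  'v'-branch (vu, vvoo): 5 nodes
Sum: 26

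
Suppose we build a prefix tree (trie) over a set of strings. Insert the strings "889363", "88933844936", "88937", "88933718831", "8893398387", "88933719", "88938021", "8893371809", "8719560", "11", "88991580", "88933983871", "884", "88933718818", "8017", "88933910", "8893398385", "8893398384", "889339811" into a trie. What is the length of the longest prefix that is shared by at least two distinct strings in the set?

Equivalently: take the maximum, over all pairs, of their longest common prefix length.
e.g. "8893398387" and "88933983871" share the prefix "8893398387" of length 10; no pair shares a longer one.
Longest shared-prefix length: 10

10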